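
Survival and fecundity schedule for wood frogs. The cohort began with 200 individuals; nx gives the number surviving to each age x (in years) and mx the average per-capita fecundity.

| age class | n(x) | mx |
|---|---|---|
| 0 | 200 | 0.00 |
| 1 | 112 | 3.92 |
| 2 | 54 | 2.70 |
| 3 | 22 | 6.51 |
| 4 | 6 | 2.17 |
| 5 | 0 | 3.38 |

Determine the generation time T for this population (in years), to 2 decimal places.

lx = nx/n0 = nx/200: 1, 0.56, 0.27, 0.11, 0.03, 0
lx·mx: 0, 2.1952, 0.729, 0.7161, 0.0651, 0 → R0 = 3.7054
x·lx·mx: 0, 2.1952, 1.458, 2.1483, 0.2604, 0 → Σ = 6.0619
T = 6.0619 / 3.7054 = 1.635964… → 1.64

1.64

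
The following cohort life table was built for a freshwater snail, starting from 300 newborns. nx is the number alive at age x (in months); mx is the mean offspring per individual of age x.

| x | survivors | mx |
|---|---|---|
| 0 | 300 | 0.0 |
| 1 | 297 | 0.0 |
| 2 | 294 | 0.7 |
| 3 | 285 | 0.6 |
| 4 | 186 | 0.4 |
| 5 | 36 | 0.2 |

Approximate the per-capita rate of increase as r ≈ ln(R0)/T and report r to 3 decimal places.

0.154

lx = nx/n0 = nx/300: 1, 0.99, 0.98, 0.95, 0.62, 0.12
R0 = Σ lx·mx = 0 + 0 + 0.686 + 0.57 + 0.248 + 0.024 = 1.528
Σ x·lx·mx = 4.194; T = 4.194/1.528 = 2.74476…
r ≈ ln(R0)/T = ln(1.528)/2.74476… = 0.15446… → 0.154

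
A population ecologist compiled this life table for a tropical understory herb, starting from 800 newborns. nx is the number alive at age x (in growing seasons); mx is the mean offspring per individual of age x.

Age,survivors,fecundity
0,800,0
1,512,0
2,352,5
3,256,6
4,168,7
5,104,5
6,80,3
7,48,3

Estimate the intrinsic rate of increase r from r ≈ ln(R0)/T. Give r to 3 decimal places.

lx = nx/n0 = nx/800: 1, 0.64, 0.44, 0.32, 0.21, 0.13, 0.1, 0.06
R0 = Σ lx·mx = 0 + 0 + 2.2 + 1.92 + 1.47 + 0.65 + 0.3 + 0.18 = 6.72
Σ x·lx·mx = 22.35; T = 22.35/6.72 = 3.32589…
r ≈ ln(R0)/T = ln(6.72)/3.32589… = 0.57281… → 0.573

0.573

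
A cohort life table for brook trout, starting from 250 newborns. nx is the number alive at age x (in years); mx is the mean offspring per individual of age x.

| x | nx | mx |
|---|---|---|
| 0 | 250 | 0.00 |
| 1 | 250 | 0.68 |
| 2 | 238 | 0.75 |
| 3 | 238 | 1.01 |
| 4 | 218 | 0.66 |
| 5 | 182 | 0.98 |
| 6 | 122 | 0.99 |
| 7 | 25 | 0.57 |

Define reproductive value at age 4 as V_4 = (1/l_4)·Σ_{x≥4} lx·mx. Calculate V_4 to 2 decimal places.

lx = nx/n0 = nx/250: 1, 1, 0.952, 0.952, 0.872, 0.728, 0.488, 0.1
lx·mx for x ≥ 4: 0.57552, 0.71344, 0.48312, 0.057 → sum = 1.82908
V_4 = 1.82908 / l_4 = 1.82908 / 0.872 = 2.097569… → 2.10

2.10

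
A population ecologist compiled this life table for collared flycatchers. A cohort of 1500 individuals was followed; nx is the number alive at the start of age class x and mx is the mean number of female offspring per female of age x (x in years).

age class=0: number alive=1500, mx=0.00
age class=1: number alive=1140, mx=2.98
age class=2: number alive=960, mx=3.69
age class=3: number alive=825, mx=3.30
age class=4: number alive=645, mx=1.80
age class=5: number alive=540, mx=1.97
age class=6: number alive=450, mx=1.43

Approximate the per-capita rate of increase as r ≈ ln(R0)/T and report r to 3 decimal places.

0.819

lx = nx/n0 = nx/1500: 1, 0.76, 0.64, 0.55, 0.43, 0.36, 0.3
R0 = Σ lx·mx = 0 + 2.2648 + 2.3616 + 1.815 + 0.774 + 0.7092 + 0.429 = 8.3536
Σ x·lx·mx = 21.649; T = 21.649/8.3536 = 2.59158…
r ≈ ln(R0)/T = ln(8.3536)/2.59158… = 0.81907… → 0.819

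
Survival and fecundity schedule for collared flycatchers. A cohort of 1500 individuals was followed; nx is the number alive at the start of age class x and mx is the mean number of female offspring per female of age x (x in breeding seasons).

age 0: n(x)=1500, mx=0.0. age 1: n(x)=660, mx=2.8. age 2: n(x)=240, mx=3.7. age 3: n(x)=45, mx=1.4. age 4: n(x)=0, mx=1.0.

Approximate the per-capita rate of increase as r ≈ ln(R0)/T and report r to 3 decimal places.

lx = nx/n0 = nx/1500: 1, 0.44, 0.16, 0.03, 0
R0 = Σ lx·mx = 0 + 1.232 + 0.592 + 0.042 + 0 = 1.866
Σ x·lx·mx = 2.542; T = 2.542/1.866 = 1.36227…
r ≈ ln(R0)/T = ln(1.866)/1.36227… = 0.45791… → 0.458

0.458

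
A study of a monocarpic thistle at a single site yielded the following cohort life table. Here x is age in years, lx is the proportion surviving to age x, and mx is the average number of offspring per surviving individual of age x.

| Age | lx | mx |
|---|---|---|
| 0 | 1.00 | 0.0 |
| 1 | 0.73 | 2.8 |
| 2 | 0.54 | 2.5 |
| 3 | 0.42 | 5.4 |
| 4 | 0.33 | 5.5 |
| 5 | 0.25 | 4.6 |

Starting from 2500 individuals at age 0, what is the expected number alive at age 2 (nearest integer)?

1350

Expected survivors = N0 · l_2 = 2500 × 0.54 = 1350 → 1350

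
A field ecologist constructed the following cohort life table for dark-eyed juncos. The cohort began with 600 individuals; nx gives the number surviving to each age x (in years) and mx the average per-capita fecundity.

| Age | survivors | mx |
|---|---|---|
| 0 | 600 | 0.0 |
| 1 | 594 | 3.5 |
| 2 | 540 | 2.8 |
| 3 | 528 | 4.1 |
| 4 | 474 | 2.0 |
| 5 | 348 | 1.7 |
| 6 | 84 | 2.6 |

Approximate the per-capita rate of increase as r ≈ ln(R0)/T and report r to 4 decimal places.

0.9661

lx = nx/n0 = nx/600: 1, 0.99, 0.9, 0.88, 0.79, 0.58, 0.14
R0 = Σ lx·mx = 0 + 3.465 + 2.52 + 3.608 + 1.58 + 0.986 + 0.364 = 12.523
Σ x·lx·mx = 32.763; T = 32.763/12.523 = 2.61623…
r ≈ ln(R0)/T = ln(12.523)/2.61623… = 0.966112… → 0.9661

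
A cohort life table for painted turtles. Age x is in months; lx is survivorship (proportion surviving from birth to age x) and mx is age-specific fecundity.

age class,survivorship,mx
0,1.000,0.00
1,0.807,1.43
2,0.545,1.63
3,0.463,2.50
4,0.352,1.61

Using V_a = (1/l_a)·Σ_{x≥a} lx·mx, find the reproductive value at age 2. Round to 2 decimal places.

lx·mx for x ≥ 2: 0.88835, 1.1575, 0.56672 → sum = 2.61257
V_2 = 2.61257 / l_2 = 2.61257 / 0.545 = 4.793706… → 4.79

4.79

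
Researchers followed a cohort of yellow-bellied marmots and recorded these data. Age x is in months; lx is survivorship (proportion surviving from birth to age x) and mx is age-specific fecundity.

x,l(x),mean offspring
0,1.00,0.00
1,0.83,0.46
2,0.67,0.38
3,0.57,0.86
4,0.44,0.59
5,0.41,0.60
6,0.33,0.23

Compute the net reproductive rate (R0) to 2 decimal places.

lx·mx by age: 0, 0.3818, 0.2546, 0.4902, 0.2596, 0.246, 0.0759
R0 = Σ lx·mx = 1.7081 → 1.71

1.71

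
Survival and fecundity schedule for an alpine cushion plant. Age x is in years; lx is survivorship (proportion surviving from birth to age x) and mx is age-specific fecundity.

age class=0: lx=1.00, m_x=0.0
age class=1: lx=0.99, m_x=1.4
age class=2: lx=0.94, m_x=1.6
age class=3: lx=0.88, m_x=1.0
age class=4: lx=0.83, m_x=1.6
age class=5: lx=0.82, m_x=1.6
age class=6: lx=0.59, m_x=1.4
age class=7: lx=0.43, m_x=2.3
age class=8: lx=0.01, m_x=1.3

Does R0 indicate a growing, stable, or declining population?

growing

R0 = Σ lx·mx = 0 + 1.386 + 1.504 + 0.88 + 1.328 + 1.312 + 0.826 + 0.989 + 0.013 = 8.238
R0 > 1, so the population is growing.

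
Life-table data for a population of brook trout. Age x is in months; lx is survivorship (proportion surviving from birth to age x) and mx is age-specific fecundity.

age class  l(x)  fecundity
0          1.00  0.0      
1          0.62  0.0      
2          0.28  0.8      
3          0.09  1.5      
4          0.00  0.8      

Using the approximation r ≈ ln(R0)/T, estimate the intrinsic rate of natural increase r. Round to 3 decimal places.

-0.431

R0 = Σ lx·mx = 0 + 0 + 0.224 + 0.135 + 0 = 0.359
Σ x·lx·mx = 0.853; T = 0.853/0.359 = 2.37604…
r ≈ ln(R0)/T = ln(0.359)/2.37604… = -0.43115… → -0.431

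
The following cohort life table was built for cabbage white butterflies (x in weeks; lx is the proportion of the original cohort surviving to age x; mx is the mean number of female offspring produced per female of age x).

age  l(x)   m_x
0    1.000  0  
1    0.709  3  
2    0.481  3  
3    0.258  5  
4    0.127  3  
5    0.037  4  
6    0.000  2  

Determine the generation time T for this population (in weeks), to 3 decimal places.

2.068

lx·mx: 0, 2.127, 1.443, 1.29, 0.381, 0.148, 0 → R0 = 5.389
x·lx·mx: 0, 2.127, 2.886, 3.87, 1.524, 0.74, 0 → Σ = 11.147
T = 11.147 / 5.389 = 2.068473… → 2.068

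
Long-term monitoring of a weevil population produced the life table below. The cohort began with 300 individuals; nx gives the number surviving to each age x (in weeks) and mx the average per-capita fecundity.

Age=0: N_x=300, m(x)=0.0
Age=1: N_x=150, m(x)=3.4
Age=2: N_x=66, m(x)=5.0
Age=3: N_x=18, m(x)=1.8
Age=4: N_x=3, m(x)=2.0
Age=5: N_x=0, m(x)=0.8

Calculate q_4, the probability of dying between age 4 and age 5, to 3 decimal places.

1.000

lx = nx/n0 = nx/300: 1, 0.5, 0.22, 0.06, 0.01, 0
q_4 = (l_4 − l_5) / l_4 = (0.01 − 0) / 0.01
     = 0.01 / 0.01 = 1 → 1.000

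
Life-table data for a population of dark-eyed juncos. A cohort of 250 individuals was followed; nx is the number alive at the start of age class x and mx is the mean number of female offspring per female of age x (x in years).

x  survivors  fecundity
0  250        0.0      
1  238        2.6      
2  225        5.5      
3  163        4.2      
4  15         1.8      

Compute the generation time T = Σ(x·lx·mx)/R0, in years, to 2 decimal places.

2.05

lx = nx/n0 = nx/250: 1, 0.952, 0.9, 0.652, 0.06
lx·mx: 0, 2.4752, 4.95, 2.7384, 0.108 → R0 = 10.2716
x·lx·mx: 0, 2.4752, 9.9, 8.2152, 0.432 → Σ = 21.0224
T = 21.0224 / 10.2716 = 2.046653… → 2.05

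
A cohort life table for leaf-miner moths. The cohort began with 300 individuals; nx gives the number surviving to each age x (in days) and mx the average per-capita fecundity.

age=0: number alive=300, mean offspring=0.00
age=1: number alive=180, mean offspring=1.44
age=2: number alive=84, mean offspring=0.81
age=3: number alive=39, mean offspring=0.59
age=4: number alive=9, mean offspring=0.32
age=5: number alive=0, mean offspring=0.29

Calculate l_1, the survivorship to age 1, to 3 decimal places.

l_1 = n_1/n_0 = 180/300 = 0.6 → 0.600

0.600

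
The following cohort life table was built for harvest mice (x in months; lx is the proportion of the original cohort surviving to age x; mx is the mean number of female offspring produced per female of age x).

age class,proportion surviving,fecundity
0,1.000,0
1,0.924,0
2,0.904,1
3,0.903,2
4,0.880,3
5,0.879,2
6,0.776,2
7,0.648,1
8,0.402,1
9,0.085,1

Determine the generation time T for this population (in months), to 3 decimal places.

4.533

lx·mx: 0, 0, 0.904, 1.806, 2.64, 1.758, 1.552, 0.648, 0.402, 0.085 → R0 = 9.795
x·lx·mx: 0, 0, 1.808, 5.418, 10.56, 8.79, 9.312, 4.536, 3.216, 0.765 → Σ = 44.405
T = 44.405 / 9.795 = 4.533435… → 4.533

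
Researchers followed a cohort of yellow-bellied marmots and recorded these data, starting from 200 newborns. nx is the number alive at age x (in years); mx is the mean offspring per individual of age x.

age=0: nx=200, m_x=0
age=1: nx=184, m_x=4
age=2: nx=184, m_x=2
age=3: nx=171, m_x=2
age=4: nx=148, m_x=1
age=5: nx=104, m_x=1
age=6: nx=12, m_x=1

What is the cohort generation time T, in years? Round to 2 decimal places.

lx = nx/n0 = nx/200: 1, 0.92, 0.92, 0.855, 0.74, 0.52, 0.06
lx·mx: 0, 3.68, 1.84, 1.71, 0.74, 0.52, 0.06 → R0 = 8.55
x·lx·mx: 0, 3.68, 3.68, 5.13, 2.96, 2.6, 0.36 → Σ = 18.41
T = 18.41 / 8.55 = 2.153216… → 2.15

2.15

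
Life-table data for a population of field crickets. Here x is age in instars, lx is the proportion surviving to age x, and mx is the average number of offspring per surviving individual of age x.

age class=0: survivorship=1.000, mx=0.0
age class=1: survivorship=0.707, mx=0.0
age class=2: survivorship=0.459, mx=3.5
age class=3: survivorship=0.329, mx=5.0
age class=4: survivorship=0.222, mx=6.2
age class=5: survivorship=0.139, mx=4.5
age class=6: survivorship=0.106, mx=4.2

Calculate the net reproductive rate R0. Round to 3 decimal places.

lx·mx by age: 0, 0, 1.6065, 1.645, 1.3764, 0.6255, 0.4452
R0 = Σ lx·mx = 5.6986 → 5.699

5.699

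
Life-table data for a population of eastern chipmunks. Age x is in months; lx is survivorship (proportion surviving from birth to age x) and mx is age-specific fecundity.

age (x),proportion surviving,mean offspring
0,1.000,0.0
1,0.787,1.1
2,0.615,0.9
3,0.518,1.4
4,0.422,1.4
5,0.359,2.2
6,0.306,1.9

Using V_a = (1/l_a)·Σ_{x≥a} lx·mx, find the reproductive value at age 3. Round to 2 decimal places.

lx·mx for x ≥ 3: 0.7252, 0.5908, 0.7898, 0.5814 → sum = 2.6872
V_3 = 2.6872 / l_3 = 2.6872 / 0.518 = 5.187645… → 5.19

5.19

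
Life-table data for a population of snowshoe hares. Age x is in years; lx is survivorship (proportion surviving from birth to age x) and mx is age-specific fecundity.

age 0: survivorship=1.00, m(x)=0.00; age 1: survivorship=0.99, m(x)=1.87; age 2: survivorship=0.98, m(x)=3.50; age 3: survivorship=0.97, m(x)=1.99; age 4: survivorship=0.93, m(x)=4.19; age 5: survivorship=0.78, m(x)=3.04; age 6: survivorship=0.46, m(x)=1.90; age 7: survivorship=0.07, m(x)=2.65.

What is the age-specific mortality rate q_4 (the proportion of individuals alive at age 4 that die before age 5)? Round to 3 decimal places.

0.161

q_4 = (l_4 − l_5) / l_4 = (0.93 − 0.78) / 0.93
     = 0.15 / 0.93 = 0.16129… → 0.161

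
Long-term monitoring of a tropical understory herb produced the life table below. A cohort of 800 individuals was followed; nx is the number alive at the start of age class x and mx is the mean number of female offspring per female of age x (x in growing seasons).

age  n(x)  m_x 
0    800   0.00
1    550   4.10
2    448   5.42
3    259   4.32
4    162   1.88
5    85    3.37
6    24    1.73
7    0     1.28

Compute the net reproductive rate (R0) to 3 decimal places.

8.043

lx = nx/n0 = nx/800: 1, 0.6875, 0.56, 0.32375, 0.2025, 0.10625, 0.03, 0
lx·mx by age: 0, 2.81875, 3.0352, 1.3986…, 0.3807, 0.358063…, 0.0519, 0
R0 = Σ lx·mx = 8.043213… → 8.043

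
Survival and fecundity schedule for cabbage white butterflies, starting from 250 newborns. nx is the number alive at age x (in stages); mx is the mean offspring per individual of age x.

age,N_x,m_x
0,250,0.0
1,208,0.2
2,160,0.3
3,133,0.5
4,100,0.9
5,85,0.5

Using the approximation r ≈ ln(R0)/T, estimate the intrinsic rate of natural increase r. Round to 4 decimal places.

0.0456

lx = nx/n0 = nx/250: 1, 0.832, 0.64, 0.532, 0.4, 0.34
R0 = Σ lx·mx = 0 + 0.1664 + 0.192 + 0.266 + 0.36 + 0.17 = 1.1544
Σ x·lx·mx = 3.6384; T = 3.6384/1.1544 = 3.15177…
r ≈ ln(R0)/T = ln(1.1544)/3.15177… = 0.045556… → 0.0456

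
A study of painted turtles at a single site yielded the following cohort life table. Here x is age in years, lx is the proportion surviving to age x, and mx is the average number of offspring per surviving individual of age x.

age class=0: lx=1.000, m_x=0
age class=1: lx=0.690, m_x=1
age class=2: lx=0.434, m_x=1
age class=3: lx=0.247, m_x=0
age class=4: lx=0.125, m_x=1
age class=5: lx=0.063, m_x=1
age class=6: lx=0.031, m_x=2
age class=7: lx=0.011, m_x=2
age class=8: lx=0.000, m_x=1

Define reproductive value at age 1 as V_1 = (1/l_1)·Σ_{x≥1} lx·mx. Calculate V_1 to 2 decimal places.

2.02

lx·mx for x ≥ 1: 0.69, 0.434, 0, 0.125, 0.063, 0.062, 0.022, 0 → sum = 1.396
V_1 = 1.396 / l_1 = 1.396 / 0.69 = 2.023188… → 2.02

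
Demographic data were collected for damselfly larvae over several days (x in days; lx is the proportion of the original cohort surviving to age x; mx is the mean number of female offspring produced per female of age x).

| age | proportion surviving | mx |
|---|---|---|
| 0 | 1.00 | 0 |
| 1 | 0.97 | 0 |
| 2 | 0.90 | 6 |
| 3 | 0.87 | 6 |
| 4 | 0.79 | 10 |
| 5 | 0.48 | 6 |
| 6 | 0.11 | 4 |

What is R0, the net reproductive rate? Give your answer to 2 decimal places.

21.84

lx·mx by age: 0, 0, 5.4, 5.22, 7.9, 2.88, 0.44
R0 = Σ lx·mx = 21.84 → 21.84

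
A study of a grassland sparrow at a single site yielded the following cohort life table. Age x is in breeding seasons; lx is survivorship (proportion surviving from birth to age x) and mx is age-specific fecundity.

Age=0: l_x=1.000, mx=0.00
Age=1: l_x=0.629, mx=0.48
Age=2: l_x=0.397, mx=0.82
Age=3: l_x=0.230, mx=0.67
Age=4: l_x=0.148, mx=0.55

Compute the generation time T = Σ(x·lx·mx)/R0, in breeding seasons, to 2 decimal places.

lx·mx: 0, 0.30192, 0.32554, 0.1541, 0.0814 → R0 = 0.86296
x·lx·mx: 0, 0.30192, 0.65108, 0.4623, 0.3256 → Σ = 1.7409
T = 1.7409 / 0.86296 = 2.017359… → 2.02

2.02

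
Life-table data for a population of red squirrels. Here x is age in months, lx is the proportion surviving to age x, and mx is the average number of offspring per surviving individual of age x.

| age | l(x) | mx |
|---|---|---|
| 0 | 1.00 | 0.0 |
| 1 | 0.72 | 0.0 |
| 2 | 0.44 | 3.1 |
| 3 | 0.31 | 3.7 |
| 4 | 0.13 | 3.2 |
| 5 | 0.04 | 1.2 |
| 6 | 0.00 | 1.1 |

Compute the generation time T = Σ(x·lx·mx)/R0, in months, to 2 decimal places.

2.71

lx·mx: 0, 0, 1.364, 1.147, 0.416, 0.048, 0 → R0 = 2.975
x·lx·mx: 0, 0, 2.728, 3.441, 1.664, 0.24, 0 → Σ = 8.073
T = 8.073 / 2.975 = 2.713613… → 2.71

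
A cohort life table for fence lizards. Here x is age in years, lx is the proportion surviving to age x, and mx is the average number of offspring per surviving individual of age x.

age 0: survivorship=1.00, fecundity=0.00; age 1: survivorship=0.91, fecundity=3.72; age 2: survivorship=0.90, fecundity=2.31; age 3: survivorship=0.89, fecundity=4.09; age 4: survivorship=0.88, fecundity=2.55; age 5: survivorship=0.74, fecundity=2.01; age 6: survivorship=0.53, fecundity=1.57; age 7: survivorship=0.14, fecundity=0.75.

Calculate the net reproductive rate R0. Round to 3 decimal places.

lx·mx by age: 0, 3.3852, 2.079, 3.6401, 2.244, 1.4874, 0.8321, 0.105
R0 = Σ lx·mx = 13.7728 → 13.773

13.773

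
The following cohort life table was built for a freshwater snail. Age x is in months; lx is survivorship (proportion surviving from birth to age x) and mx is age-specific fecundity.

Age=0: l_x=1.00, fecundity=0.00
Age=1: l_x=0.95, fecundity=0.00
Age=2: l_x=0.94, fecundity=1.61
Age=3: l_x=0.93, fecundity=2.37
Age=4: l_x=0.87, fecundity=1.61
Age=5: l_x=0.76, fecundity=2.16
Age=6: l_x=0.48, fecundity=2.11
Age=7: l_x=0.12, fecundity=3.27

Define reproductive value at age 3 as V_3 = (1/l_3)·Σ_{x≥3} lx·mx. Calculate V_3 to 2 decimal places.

7.15

lx·mx for x ≥ 3: 2.2041, 1.4007, 1.6416, 1.0128, 0.3924 → sum = 6.6516
V_3 = 6.6516 / l_3 = 6.6516 / 0.93 = 7.152258… → 7.15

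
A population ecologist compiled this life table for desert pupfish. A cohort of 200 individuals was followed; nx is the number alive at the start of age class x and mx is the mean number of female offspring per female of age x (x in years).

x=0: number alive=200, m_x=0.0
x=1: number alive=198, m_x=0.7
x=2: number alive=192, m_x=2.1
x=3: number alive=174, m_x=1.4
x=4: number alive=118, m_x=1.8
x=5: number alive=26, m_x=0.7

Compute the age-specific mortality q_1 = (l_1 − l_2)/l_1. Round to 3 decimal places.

lx = nx/n0 = nx/200: 1, 0.99, 0.96, 0.87, 0.59, 0.13
q_1 = (l_1 − l_2) / l_1 = (0.99 − 0.96) / 0.99
     = 0.03 / 0.99 = 0.030303… → 0.030

0.030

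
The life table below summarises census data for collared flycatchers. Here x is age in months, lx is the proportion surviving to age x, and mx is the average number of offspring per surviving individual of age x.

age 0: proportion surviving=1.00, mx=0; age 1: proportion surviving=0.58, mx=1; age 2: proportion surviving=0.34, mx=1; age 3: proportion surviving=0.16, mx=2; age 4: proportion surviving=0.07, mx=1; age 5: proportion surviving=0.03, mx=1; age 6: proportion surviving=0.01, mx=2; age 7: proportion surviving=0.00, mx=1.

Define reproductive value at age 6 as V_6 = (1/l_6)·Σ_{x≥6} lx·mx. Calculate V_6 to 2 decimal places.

2.00

lx·mx for x ≥ 6: 0.02, 0 → sum = 0.02
V_6 = 0.02 / l_6 = 0.02 / 0.01 = 2 → 2.00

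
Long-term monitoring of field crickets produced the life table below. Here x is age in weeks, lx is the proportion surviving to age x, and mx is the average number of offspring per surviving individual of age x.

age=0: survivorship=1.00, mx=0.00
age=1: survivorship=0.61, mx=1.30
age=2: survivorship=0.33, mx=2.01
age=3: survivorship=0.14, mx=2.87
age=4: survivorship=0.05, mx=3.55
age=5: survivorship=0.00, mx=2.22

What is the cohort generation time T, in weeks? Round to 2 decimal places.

lx·mx: 0, 0.793, 0.6633, 0.4018, 0.1775, 0 → R0 = 2.0356
x·lx·mx: 0, 0.793, 1.3266, 1.2054, 0.71, 0 → Σ = 4.035
T = 4.035 / 2.0356 = 1.982217… → 1.98

1.98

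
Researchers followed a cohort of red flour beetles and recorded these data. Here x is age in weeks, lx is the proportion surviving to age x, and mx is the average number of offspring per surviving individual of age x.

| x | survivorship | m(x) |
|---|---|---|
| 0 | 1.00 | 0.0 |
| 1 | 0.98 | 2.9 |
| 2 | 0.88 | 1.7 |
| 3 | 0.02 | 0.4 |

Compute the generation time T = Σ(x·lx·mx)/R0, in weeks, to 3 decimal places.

1.348

lx·mx: 0, 2.842, 1.496, 0.008 → R0 = 4.346
x·lx·mx: 0, 2.842, 2.992, 0.024 → Σ = 5.858
T = 5.858 / 4.346 = 1.347906… → 1.348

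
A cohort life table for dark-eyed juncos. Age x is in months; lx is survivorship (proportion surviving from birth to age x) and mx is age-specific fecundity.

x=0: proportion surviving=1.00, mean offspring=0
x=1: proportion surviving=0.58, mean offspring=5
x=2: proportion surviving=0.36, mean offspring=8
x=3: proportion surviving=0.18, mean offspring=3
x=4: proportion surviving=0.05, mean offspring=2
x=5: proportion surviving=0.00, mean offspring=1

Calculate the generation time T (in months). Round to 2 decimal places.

lx·mx: 0, 2.9, 2.88, 0.54, 0.1, 0 → R0 = 6.42
x·lx·mx: 0, 2.9, 5.76, 1.62, 0.4, 0 → Σ = 10.68
T = 10.68 / 6.42 = 1.663551… → 1.66

1.66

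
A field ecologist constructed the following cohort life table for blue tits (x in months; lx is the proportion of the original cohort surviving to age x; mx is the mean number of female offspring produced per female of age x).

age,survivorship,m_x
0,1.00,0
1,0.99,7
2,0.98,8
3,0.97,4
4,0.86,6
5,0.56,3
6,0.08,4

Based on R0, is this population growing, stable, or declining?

growing

R0 = Σ lx·mx = 0 + 6.93 + 7.84 + 3.88 + 5.16 + 1.68 + 0.32 = 25.81
R0 > 1, so the population is growing.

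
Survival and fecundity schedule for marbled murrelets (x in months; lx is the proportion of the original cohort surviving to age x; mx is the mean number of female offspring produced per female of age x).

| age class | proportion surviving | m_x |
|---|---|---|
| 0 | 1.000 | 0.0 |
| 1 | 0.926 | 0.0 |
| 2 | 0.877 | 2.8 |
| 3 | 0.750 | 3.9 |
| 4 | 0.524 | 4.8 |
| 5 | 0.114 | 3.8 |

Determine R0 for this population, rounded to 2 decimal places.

8.33

lx·mx by age: 0, 0, 2.4556, 2.925, 2.5152, 0.4332
R0 = Σ lx·mx = 8.329 → 8.33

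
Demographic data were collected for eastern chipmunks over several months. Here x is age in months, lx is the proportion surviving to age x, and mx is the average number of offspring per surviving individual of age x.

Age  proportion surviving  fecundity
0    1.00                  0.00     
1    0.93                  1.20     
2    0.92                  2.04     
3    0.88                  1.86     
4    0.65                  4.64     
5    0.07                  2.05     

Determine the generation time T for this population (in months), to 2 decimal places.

2.90

lx·mx: 0, 1.116, 1.8768, 1.6368, 3.016, 0.1435 → R0 = 7.7891
x·lx·mx: 0, 1.116, 3.7536, 4.9104, 12.064, 0.7175 → Σ = 22.5615
T = 22.5615 / 7.7891 = 2.896548… → 2.90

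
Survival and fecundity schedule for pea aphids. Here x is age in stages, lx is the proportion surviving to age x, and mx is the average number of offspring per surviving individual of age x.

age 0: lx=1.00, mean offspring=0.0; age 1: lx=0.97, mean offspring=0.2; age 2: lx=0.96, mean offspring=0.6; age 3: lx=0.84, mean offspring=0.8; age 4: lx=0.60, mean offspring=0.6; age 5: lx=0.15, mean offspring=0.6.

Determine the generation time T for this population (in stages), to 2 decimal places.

2.78

lx·mx: 0, 0.194, 0.576, 0.672, 0.36, 0.09 → R0 = 1.892
x·lx·mx: 0, 0.194, 1.152, 2.016, 1.44, 0.45 → Σ = 5.252
T = 5.252 / 1.892 = 2.775899… → 2.78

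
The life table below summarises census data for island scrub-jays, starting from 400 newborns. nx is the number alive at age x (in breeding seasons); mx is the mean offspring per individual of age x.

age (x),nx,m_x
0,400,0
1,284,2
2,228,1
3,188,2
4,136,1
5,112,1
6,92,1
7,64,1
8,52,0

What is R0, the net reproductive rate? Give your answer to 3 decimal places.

lx = nx/n0 = nx/400: 1, 0.71, 0.57, 0.47, 0.34, 0.28, 0.23, 0.16, 0.13
lx·mx by age: 0, 1.42, 0.57, 0.94, 0.34, 0.28, 0.23, 0.16, 0
R0 = Σ lx·mx = 3.94 → 3.940

3.940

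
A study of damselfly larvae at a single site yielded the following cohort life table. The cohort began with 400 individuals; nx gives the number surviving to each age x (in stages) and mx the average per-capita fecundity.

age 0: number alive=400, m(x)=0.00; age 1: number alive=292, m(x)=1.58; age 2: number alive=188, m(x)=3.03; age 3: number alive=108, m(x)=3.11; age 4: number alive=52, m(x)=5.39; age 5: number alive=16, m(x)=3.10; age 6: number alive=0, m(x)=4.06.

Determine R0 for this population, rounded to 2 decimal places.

lx = nx/n0 = nx/400: 1, 0.73, 0.47, 0.27, 0.13, 0.04, 0
lx·mx by age: 0, 1.1534, 1.4241, 0.8397, 0.7007, 0.124, 0
R0 = Σ lx·mx = 4.2419 → 4.24

4.24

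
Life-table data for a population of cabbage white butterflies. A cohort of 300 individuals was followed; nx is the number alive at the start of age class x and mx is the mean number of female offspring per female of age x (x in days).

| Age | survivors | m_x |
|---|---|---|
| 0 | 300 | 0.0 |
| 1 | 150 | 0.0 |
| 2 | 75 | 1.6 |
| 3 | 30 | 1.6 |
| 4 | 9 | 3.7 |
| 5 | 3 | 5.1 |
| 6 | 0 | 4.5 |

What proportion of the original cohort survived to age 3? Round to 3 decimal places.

0.100

l_3 = n_3/n_0 = 30/300 = 0.1 → 0.100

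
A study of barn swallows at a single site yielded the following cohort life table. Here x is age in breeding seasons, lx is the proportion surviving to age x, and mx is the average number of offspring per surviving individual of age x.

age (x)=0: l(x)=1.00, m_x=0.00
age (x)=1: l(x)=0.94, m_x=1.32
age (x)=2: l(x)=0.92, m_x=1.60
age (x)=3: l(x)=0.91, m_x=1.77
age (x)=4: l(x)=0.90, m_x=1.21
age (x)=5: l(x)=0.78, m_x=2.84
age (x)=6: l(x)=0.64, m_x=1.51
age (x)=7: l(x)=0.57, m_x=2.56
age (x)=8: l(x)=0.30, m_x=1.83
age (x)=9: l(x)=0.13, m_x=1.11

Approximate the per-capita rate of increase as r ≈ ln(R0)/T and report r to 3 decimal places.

R0 = Σ lx·mx = 0 + 1.2408 + 1.472 + 1.6107 + 1.089 + 2.2152 + 0.9664 + 1.4592 + 0.549 + 0.1443 = 10.7466
Σ x·lx·mx = 46.1524; T = 46.1524/10.7466 = 4.2946…
r ≈ ln(R0)/T = ln(10.7466)/4.2946… = 0.55292… → 0.553

0.553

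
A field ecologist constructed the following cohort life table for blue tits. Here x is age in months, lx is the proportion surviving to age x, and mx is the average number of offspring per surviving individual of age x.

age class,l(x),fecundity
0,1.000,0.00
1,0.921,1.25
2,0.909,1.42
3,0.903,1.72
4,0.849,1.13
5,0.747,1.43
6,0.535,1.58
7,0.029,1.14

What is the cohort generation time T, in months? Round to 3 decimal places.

lx·mx: 0, 1.15125, 1.29078, 1.55316, 0.95937, 1.06821, 0.8453, 0.03306 → R0 = 6.90113
x·lx·mx: 0, 1.15125, 2.58156, 4.65948, 3.83748, 5.34105, 5.0718, 0.23142 → Σ = 22.87404
T = 22.87404 / 6.90113 = 3.314535… → 3.315

3.315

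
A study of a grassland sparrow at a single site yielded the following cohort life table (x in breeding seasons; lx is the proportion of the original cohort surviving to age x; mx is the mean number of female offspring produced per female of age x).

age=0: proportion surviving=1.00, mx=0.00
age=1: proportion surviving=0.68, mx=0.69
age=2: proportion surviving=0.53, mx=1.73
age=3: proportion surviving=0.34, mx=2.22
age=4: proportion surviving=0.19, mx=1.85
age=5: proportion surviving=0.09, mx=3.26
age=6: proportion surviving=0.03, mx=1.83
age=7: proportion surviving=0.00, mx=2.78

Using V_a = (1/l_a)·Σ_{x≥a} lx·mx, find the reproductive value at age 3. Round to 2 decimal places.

lx·mx for x ≥ 3: 0.7548, 0.3515, 0.2934, 0.0549, 0 → sum = 1.4546
V_3 = 1.4546 / l_3 = 1.4546 / 0.34 = 4.278235… → 4.28

4.28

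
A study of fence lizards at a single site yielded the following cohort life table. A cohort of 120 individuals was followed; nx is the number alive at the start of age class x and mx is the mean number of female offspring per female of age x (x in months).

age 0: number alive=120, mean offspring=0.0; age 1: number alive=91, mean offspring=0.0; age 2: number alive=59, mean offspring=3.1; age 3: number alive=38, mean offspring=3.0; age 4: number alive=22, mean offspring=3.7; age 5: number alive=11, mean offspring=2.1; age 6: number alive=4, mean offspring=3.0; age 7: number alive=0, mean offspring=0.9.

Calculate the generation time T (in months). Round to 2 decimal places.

lx = nx/n0 = nx/120: 1, 0.75833…, 0.49167…, 0.31667…, 0.18333…, 0.09167…, 0.03333…, 0
lx·mx: 0, 0, 1.524167…, 0.95…, 0.678333…, 0.1925…, 0.1…, 0 → R0 = 3.445…
x·lx·mx: 0, 0, 3.048333…, 2.85…, 2.713333…, 0.9625…, 0.6…, 0 → Σ = 10.174167…
T = 10.174167… / 3.445… = 2.953314… → 2.95

2.95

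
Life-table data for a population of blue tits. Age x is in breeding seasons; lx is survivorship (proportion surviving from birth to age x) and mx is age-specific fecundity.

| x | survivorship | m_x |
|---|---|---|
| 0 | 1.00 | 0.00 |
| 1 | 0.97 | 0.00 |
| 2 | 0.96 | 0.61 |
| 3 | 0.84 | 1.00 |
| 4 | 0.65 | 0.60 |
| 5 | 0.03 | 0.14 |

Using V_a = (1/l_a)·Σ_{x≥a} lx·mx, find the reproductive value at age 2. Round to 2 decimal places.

lx·mx for x ≥ 2: 0.5856, 0.84, 0.39, 0.0042 → sum = 1.8198
V_2 = 1.8198 / l_2 = 1.8198 / 0.96 = 1.895625 → 1.90

1.90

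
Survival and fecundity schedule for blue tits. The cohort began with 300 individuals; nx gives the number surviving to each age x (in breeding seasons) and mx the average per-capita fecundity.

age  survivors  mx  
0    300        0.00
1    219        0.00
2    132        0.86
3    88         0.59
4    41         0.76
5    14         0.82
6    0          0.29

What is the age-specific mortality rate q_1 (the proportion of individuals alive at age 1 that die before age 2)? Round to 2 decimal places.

0.40

lx = nx/n0 = nx/300: 1, 0.73, 0.44, 0.29333…, 0.13667…, 0.04667…, 0
q_1 = (l_1 − l_2) / l_1 = (0.73 − 0.44) / 0.73
     = 0.29 / 0.73 = 0.39726… → 0.40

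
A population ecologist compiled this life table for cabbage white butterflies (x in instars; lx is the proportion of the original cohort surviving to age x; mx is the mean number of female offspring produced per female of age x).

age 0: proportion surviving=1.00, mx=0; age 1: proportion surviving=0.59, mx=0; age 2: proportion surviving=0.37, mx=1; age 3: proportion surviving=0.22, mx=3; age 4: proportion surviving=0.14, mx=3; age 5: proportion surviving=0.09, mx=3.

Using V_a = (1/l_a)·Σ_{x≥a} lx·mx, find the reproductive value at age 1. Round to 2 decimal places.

lx·mx for x ≥ 1: 0, 0.37, 0.66, 0.42, 0.27 → sum = 1.72
V_1 = 1.72 / l_1 = 1.72 / 0.59 = 2.915254… → 2.92

2.92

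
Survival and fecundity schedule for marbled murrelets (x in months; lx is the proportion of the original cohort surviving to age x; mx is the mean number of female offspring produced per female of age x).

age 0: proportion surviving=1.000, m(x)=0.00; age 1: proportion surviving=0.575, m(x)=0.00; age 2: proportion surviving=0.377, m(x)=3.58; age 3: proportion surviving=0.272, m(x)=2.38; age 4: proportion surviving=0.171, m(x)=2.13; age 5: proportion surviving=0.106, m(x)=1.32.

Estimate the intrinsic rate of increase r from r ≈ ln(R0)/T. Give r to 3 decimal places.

R0 = Σ lx·mx = 0 + 0 + 1.34966 + 0.64736 + 0.36423 + 0.13992 = 2.50117
Σ x·lx·mx = 6.79792; T = 6.79792/2.50117 = 2.7179…
r ≈ ln(R0)/T = ln(2.50117)/2.7179… = 0.3373… → 0.337

0.337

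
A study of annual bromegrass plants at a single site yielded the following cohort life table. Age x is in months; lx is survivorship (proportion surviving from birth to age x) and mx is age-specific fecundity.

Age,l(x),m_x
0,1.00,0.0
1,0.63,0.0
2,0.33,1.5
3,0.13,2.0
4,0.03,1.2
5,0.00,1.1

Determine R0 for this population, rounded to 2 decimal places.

0.79

lx·mx by age: 0, 0, 0.495, 0.26, 0.036, 0
R0 = Σ lx·mx = 0.791 → 0.79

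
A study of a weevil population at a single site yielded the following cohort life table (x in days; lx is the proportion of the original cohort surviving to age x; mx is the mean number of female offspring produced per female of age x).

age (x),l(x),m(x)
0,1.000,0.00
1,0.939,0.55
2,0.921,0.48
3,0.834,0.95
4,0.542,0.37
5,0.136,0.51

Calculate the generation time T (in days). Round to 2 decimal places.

lx·mx: 0, 0.51645, 0.44208, 0.7923, 0.20054, 0.06936 → R0 = 2.02073
x·lx·mx: 0, 0.51645, 0.88416, 2.3769, 0.80216, 0.3468 → Σ = 4.92647
T = 4.92647 / 2.02073 = 2.437965… → 2.44

2.44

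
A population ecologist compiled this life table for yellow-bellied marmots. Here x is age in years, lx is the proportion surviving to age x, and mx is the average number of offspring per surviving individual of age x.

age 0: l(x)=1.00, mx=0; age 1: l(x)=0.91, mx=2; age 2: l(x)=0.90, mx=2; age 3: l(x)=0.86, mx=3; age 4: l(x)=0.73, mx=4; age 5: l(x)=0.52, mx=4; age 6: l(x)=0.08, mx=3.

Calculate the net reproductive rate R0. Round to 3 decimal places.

lx·mx by age: 0, 1.82, 1.8, 2.58, 2.92, 2.08, 0.24
R0 = Σ lx·mx = 11.44 → 11.440

11.440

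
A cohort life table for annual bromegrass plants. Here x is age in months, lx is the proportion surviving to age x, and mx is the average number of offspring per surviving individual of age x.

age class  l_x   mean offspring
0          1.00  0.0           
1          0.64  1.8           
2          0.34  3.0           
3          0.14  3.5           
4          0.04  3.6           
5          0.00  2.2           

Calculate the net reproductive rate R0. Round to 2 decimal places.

2.81

lx·mx by age: 0, 1.152, 1.02, 0.49, 0.144, 0
R0 = Σ lx·mx = 2.806 → 2.81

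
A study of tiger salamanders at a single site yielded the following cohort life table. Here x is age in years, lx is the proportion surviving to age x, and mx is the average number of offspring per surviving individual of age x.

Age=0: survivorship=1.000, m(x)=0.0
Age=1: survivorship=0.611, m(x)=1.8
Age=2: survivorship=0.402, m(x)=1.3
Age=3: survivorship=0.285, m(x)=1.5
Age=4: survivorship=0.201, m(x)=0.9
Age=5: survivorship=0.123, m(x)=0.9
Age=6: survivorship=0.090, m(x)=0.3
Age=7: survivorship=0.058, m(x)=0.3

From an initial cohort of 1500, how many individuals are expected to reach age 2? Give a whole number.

603

Expected survivors = N0 · l_2 = 1500 × 0.402 = 603 → 603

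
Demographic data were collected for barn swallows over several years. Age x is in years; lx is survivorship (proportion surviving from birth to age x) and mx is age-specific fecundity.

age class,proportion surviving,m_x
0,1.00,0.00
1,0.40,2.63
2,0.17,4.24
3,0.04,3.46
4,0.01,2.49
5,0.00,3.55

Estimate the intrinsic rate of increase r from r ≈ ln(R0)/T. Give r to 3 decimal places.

R0 = Σ lx·mx = 0 + 1.052 + 0.7208 + 0.1384 + 0.0249 + 0 = 1.9361
Σ x·lx·mx = 3.0084; T = 3.0084/1.9361 = 1.55385…
r ≈ ln(R0)/T = ln(1.9361)/1.55385… = 0.42519… → 0.425

0.425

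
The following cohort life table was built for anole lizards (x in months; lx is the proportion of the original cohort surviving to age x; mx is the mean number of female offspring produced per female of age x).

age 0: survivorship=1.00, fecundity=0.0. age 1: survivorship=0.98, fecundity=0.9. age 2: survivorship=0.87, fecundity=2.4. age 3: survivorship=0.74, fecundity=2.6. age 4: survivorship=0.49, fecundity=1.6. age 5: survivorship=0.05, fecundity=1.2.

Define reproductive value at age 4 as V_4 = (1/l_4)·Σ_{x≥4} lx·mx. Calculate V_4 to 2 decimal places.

lx·mx for x ≥ 4: 0.784, 0.06 → sum = 0.844
V_4 = 0.844 / l_4 = 0.844 / 0.49 = 1.722449… → 1.72

1.72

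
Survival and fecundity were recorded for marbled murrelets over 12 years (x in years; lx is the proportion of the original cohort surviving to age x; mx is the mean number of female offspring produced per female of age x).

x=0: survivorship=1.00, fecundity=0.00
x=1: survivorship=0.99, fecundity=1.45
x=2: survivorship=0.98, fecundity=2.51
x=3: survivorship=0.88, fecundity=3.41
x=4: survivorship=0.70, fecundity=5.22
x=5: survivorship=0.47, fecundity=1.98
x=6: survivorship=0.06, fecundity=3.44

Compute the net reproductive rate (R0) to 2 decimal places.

11.69

lx·mx by age: 0, 1.4355, 2.4598, 3.0008, 3.654, 0.9306, 0.2064
R0 = Σ lx·mx = 11.6871 → 11.69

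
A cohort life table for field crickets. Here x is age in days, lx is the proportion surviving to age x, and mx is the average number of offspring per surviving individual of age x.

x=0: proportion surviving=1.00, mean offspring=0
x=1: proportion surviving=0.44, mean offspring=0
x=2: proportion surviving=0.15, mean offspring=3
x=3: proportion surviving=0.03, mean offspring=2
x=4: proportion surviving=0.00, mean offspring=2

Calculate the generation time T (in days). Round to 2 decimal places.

lx·mx: 0, 0, 0.45, 0.06, 0 → R0 = 0.51
x·lx·mx: 0, 0, 0.9, 0.18, 0 → Σ = 1.08
T = 1.08 / 0.51 = 2.117647… → 2.12

2.12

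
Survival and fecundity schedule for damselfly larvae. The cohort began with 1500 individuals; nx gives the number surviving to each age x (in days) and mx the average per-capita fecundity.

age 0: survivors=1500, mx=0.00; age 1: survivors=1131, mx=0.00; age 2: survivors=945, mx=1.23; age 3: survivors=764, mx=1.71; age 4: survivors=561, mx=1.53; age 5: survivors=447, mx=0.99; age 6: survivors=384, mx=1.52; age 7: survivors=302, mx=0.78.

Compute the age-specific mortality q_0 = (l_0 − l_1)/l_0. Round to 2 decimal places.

lx = nx/n0 = nx/1500: 1, 0.754, 0.63, 0.50933…, 0.374, 0.298, 0.256, 0.20133…
q_0 = (l_0 − l_1) / l_0 = (1 − 0.754) / 1
     = 0.246 / 1 = 0.246 → 0.25

0.25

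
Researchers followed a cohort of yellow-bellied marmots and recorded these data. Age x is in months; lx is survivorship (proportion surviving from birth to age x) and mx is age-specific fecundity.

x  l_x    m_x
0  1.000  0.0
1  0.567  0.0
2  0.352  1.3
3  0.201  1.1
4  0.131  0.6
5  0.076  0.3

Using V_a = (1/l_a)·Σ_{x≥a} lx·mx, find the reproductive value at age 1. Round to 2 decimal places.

lx·mx for x ≥ 1: 0, 0.4576, 0.2211, 0.0786, 0.0228 → sum = 0.7801
V_1 = 0.7801 / l_1 = 0.7801 / 0.567 = 1.375838… → 1.38

1.38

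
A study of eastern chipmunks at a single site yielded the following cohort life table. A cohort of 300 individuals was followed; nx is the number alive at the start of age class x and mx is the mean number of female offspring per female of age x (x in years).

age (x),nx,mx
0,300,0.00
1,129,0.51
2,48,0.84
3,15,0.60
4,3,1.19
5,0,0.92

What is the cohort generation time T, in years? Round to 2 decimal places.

1.58

lx = nx/n0 = nx/300: 1, 0.43, 0.16, 0.05, 0.01, 0
lx·mx: 0, 0.2193, 0.1344, 0.03, 0.0119, 0 → R0 = 0.3956
x·lx·mx: 0, 0.2193, 0.2688, 0.09, 0.0476, 0 → Σ = 0.6257
T = 0.6257 / 0.3956 = 1.581648… → 1.58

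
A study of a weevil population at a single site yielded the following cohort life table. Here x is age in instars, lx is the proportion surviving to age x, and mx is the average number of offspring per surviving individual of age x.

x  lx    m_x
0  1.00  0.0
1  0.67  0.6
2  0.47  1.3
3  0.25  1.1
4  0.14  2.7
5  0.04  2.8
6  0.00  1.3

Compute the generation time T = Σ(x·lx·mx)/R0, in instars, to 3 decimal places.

2.543

lx·mx: 0, 0.402, 0.611, 0.275, 0.378, 0.112, 0 → R0 = 1.778
x·lx·mx: 0, 0.402, 1.222, 0.825, 1.512, 0.56, 0 → Σ = 4.521
T = 4.521 / 1.778 = 2.542745… → 2.543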